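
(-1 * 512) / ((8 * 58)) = -32 / 29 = -1.10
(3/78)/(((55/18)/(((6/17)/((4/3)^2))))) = 243/97240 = 0.00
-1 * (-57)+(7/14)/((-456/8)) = 6497/114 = 56.99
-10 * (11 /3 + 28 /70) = -40.67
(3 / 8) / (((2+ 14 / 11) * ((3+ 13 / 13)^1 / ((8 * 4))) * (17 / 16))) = 44 / 51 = 0.86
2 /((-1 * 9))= -2 /9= -0.22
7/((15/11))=5.13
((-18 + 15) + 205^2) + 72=42094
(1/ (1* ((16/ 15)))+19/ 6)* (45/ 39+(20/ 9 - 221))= -2508007/ 2808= -893.16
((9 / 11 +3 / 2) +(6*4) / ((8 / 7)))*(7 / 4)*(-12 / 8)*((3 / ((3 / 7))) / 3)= -25137 / 176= -142.82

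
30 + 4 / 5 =154 / 5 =30.80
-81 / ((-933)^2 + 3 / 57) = -1539 / 16539292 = -0.00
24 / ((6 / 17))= 68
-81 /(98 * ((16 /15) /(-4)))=1215 /392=3.10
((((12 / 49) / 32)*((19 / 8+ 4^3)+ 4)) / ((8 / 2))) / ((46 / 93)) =157077 / 577024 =0.27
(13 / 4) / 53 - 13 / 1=-2743 / 212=-12.94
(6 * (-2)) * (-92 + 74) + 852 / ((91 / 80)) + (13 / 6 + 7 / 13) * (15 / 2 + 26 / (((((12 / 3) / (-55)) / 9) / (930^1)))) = -2946034801 / 364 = -8093502.20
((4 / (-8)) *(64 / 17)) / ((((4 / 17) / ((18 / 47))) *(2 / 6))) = -9.19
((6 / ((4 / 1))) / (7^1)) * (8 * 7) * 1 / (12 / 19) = 19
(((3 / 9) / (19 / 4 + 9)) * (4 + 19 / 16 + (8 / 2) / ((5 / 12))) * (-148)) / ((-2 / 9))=131313 / 550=238.75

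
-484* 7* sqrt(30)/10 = -1694* sqrt(30)/5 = -1855.68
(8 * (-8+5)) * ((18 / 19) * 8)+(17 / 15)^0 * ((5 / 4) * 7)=-173.14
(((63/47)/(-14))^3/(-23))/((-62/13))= -9477/1184412784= -0.00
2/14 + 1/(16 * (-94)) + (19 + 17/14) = 214313/10528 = 20.36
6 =6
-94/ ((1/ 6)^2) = -3384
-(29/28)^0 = -1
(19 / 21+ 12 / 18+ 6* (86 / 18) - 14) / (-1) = -341 / 21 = -16.24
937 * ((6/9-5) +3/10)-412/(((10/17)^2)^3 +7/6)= -21626820240631/5248889490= -4120.27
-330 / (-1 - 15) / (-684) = -55 / 1824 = -0.03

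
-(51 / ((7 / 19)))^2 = -938961 / 49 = -19162.47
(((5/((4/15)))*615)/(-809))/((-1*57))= 15375/61484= 0.25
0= 0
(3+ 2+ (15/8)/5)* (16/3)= 86/3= 28.67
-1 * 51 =-51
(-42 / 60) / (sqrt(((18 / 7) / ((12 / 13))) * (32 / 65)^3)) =-91 * sqrt(105) / 768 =-1.21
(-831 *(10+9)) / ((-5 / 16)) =252624 / 5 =50524.80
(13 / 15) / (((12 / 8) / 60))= 104 / 3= 34.67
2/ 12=1/ 6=0.17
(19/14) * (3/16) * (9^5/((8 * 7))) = 3365793/12544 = 268.32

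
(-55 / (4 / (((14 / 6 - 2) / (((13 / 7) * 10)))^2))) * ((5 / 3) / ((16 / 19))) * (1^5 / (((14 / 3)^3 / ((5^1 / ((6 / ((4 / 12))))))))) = -1045 / 43610112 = -0.00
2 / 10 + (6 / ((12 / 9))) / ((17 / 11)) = 529 / 170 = 3.11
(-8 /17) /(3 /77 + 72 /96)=-2464 /4131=-0.60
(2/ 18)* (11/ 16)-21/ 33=-887/ 1584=-0.56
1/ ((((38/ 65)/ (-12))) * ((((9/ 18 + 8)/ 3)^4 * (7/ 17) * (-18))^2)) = -2021760/ 22472076739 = -0.00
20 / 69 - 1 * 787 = -54283 / 69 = -786.71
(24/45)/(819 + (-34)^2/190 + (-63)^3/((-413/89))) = 2242/229984239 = 0.00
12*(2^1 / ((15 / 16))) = 128 / 5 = 25.60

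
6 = 6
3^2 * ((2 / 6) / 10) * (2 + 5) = 2.10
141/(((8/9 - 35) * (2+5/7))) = -8883/5833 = -1.52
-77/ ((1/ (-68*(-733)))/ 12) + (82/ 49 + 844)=-2256695506/ 49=-46055010.33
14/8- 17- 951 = -3865/4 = -966.25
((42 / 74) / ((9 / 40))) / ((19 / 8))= 2240 / 2109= 1.06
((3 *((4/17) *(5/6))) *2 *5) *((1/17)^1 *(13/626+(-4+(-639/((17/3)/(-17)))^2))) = 115023901150/90457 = 1271586.51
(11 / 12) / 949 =11 / 11388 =0.00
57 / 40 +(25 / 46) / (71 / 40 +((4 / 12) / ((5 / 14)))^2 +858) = 2031852693 / 1425229960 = 1.43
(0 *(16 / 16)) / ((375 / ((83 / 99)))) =0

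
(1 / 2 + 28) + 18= 93 / 2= 46.50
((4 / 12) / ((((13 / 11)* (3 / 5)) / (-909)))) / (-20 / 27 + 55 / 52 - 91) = 599940 / 127319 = 4.71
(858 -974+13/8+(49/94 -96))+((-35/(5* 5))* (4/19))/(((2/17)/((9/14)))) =-7553503/35720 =-211.46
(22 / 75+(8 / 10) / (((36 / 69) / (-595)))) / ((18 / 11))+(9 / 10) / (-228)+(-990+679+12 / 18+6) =-29469971 / 34200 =-861.70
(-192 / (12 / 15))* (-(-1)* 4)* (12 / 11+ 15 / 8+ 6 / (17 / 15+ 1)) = -61020 / 11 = -5547.27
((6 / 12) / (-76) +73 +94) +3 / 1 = 25839 / 152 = 169.99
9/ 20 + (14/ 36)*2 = 221/ 180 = 1.23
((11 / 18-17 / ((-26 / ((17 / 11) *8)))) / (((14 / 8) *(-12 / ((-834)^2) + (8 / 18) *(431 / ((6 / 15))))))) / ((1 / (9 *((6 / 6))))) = 7783619418 / 83356780507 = 0.09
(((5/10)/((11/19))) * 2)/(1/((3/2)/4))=57/88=0.65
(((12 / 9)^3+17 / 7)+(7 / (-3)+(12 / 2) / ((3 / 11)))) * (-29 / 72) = -16762 / 1701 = -9.85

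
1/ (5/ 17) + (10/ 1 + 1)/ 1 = 72/ 5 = 14.40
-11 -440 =-451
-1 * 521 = -521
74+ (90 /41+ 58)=5502 /41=134.20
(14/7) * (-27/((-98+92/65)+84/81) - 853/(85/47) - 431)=-12861848311/7126655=-1804.75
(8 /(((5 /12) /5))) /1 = 96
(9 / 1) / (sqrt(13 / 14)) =9 * sqrt(182) / 13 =9.34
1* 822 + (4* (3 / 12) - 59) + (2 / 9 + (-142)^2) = 188354 / 9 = 20928.22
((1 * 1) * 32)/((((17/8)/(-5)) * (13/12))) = -15360/221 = -69.50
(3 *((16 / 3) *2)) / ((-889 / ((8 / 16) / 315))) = -16 / 280035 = -0.00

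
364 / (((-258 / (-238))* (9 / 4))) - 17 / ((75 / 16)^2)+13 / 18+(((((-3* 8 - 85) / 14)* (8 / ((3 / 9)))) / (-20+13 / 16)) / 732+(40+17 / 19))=687114655239769 / 3614615313750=190.09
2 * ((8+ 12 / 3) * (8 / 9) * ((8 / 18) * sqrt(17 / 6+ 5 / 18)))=16.72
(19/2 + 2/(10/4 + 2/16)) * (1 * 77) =4741/6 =790.17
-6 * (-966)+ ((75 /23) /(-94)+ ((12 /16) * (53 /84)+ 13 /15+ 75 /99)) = 115827204121 /19976880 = 5798.06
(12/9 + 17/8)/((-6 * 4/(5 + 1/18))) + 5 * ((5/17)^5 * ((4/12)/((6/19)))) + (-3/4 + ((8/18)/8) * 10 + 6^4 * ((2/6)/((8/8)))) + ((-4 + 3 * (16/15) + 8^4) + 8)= 4534.29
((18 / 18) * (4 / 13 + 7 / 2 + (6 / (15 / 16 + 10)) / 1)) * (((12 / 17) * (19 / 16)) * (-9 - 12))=-3389391 / 44200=-76.68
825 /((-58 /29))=-825 /2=-412.50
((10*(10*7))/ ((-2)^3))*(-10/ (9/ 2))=1750/ 9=194.44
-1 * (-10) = 10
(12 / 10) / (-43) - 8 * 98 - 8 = -792.03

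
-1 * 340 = -340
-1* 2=-2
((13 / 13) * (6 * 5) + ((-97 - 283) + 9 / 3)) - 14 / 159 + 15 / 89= -4909258 / 14151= -346.92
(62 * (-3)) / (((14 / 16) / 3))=-4464 / 7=-637.71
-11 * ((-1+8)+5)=-132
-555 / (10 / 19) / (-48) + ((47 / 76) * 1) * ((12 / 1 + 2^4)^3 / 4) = 3415.86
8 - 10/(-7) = 66/7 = 9.43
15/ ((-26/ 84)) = -630/ 13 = -48.46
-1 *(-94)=94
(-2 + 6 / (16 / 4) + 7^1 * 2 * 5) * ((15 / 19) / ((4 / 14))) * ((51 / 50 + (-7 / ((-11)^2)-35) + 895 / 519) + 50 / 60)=-12022117506 / 1988635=-6045.41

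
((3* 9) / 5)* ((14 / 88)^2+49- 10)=2039931 / 9680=210.74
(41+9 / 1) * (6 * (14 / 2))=2100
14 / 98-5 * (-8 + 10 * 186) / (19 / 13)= -6335.65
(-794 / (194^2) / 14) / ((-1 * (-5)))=-397 / 1317260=-0.00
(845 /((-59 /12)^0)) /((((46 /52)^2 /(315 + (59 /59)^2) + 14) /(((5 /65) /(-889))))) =-13885040 /2659135017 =-0.01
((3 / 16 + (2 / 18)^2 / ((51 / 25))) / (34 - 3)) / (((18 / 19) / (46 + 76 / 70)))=25035901 / 80678430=0.31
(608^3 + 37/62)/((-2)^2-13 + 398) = 13934854181/24118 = 577778.18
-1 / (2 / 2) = -1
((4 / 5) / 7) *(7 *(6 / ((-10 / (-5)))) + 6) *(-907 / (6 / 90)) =-41981.14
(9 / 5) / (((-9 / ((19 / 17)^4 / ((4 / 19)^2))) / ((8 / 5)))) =-47045881 / 4176050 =-11.27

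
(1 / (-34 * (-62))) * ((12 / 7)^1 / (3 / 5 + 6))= 5 / 40579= 0.00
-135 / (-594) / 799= 0.00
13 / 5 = 2.60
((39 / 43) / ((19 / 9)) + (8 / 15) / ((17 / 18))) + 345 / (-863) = 35632488 / 59931035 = 0.59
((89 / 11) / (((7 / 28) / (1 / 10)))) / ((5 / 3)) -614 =-168316 / 275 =-612.06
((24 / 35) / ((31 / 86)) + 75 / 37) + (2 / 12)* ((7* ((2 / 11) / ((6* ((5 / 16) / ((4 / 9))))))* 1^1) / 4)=140998637 / 35769195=3.94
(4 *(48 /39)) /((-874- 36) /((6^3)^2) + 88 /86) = 64198656 /13089271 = 4.90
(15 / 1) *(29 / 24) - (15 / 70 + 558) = -540.09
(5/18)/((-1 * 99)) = -5/1782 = -0.00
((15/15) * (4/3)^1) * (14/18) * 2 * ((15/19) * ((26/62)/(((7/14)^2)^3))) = 232960/5301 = 43.95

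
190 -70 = 120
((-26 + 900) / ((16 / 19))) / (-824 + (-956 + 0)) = -8303 / 14240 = -0.58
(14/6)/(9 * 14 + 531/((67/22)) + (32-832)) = -469/100428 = -0.00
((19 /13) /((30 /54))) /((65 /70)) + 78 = 68304 /845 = 80.83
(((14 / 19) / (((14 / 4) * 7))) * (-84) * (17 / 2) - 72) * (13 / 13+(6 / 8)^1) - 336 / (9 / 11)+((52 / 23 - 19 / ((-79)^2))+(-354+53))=-7142743312 / 8181951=-872.99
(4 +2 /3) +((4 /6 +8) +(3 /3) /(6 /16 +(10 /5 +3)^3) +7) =61207 /3009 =20.34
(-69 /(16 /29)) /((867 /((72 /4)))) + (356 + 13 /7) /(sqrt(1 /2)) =-6003 /2312 + 2505*sqrt(2) /7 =503.49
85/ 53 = 1.60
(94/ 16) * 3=141/ 8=17.62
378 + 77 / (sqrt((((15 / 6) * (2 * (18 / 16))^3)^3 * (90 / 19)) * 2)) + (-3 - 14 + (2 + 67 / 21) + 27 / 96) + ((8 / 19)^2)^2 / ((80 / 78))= 39424 * sqrt(38) / 1476225 + 160483530241 / 437878560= 366.67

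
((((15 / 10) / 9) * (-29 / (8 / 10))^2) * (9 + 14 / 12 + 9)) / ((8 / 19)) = 45939625 / 4608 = 9969.54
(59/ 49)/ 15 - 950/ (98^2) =-1343/ 72030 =-0.02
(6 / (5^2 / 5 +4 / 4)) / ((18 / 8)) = 4 / 9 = 0.44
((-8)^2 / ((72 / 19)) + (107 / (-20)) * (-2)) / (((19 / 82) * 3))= 39.69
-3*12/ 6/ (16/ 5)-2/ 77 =-1171/ 616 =-1.90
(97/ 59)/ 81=97/ 4779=0.02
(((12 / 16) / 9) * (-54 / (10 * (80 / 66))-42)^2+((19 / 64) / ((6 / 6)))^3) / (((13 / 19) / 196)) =27435727745713 / 532480000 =51524.43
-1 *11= -11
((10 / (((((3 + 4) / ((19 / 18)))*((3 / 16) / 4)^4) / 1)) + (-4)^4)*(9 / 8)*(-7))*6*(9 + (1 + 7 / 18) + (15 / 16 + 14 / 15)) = -220004960084 / 1215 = -181074041.22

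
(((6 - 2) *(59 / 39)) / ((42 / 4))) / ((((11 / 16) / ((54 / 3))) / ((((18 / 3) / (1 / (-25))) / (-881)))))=2265600 / 881881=2.57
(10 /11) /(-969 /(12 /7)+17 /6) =-120 /74239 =-0.00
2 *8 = 16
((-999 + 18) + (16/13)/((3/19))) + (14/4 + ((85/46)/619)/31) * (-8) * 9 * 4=-34102036009/17212533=-1981.23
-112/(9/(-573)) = 7130.67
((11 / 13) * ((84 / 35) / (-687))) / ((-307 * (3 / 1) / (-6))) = -88 / 4569695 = -0.00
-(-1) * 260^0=1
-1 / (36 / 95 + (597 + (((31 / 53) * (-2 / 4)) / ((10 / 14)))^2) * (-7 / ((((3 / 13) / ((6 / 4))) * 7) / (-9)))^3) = -42696800 / 5104570304069523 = -0.00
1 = 1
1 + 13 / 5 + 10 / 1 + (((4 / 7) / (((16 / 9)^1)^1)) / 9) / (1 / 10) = 977 / 70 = 13.96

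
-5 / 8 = -0.62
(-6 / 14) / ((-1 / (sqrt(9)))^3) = 81 / 7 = 11.57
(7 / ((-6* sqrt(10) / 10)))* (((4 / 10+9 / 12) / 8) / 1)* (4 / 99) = -161* sqrt(10) / 23760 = -0.02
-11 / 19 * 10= -110 / 19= -5.79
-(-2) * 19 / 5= 7.60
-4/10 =-2/5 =-0.40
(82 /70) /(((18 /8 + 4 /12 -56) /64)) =-1.40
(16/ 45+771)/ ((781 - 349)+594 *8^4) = 34711/ 109505520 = 0.00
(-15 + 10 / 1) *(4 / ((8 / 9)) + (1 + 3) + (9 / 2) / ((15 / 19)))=-71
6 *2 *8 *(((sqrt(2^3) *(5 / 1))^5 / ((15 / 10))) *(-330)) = -8448000000 *sqrt(2) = -11947276174.93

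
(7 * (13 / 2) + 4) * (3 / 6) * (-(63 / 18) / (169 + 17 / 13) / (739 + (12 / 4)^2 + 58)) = -77 / 122016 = -0.00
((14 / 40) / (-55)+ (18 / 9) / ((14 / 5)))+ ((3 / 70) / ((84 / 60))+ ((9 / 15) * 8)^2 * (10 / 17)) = 13095279 / 916300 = 14.29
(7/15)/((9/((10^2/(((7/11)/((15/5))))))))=220/9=24.44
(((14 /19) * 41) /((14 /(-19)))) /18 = -41 /18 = -2.28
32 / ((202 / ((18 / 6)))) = 48 / 101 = 0.48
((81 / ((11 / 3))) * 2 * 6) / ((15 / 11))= 972 / 5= 194.40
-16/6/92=-2/69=-0.03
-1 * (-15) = 15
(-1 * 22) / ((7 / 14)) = -44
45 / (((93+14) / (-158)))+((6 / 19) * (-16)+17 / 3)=-401525 / 6099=-65.83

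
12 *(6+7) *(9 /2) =702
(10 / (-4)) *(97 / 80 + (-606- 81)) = 54863 / 32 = 1714.47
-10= -10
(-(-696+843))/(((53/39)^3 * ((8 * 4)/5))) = -43599465/4764064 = -9.15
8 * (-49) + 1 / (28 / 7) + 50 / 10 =-1547 / 4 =-386.75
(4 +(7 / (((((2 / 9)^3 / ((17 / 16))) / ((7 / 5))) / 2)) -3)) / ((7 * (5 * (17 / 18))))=5468193 / 95200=57.44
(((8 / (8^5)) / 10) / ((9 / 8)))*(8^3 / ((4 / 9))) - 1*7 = -279 / 40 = -6.98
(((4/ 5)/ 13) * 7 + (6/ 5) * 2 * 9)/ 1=1432/ 65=22.03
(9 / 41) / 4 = 9 / 164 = 0.05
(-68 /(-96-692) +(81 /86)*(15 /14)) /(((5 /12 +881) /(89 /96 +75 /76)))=907042093 /381328096352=0.00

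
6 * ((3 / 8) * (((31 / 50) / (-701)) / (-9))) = 0.00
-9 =-9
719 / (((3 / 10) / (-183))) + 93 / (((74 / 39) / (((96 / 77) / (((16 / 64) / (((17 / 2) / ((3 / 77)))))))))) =-14254742 / 37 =-385263.30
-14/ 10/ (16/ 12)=-21/ 20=-1.05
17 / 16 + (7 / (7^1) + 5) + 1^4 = 129 / 16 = 8.06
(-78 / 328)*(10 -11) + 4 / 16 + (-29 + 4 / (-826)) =-482879 / 16933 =-28.52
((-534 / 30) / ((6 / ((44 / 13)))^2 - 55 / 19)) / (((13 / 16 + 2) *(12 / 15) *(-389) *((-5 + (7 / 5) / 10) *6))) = -0.00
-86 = -86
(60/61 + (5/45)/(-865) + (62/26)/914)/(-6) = -5564078833/33855501420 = -0.16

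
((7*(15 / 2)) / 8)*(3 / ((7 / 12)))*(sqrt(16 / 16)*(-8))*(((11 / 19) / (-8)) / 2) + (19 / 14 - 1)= 10775 / 1064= 10.13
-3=-3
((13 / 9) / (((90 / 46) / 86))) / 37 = 1.72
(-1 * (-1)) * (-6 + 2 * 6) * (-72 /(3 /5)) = -720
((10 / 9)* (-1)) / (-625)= 2 / 1125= 0.00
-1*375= -375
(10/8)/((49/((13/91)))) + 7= 9609/1372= 7.00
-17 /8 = -2.12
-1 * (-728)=728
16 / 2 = 8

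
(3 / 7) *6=18 / 7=2.57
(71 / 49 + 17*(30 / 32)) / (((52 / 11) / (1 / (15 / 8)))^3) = 18142861 / 726657750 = 0.02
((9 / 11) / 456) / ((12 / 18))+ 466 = 466.00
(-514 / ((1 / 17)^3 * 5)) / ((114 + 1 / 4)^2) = -40404512 / 1044245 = -38.69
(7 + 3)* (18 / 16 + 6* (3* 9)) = 6525 / 4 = 1631.25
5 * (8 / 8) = 5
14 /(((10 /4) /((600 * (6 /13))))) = 20160 /13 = 1550.77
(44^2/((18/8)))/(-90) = -3872/405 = -9.56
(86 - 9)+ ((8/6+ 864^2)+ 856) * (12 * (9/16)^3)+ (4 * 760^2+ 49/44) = 11001076153/2816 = 3906632.16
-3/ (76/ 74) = -111/ 38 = -2.92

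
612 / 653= 0.94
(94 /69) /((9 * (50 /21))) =329 /5175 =0.06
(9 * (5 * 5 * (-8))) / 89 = -1800 / 89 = -20.22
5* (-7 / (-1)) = 35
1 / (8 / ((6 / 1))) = 3 / 4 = 0.75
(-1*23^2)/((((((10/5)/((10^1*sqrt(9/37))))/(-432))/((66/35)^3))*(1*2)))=98551328832*sqrt(37)/317275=1889415.59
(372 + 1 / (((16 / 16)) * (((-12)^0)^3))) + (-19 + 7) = 361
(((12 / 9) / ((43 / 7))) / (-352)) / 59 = -7 / 669768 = -0.00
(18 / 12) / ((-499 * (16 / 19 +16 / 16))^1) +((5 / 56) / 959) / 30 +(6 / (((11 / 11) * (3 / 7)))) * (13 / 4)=36578364623 / 803948880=45.50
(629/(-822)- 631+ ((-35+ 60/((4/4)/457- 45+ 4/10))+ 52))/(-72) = 25804784261/3015602352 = 8.56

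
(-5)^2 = 25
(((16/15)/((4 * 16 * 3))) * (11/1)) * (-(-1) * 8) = 22/45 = 0.49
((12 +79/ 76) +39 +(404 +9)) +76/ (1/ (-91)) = -490273/ 76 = -6450.96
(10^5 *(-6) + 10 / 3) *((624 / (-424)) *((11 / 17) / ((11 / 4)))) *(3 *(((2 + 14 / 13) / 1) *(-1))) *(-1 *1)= 1727990400 / 901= 1917858.38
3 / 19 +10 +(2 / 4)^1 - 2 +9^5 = 2244191 / 38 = 59057.66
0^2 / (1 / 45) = 0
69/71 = 0.97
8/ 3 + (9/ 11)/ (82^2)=2.67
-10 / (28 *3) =-5 / 42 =-0.12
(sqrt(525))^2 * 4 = 2100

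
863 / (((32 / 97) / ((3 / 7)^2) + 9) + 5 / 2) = 1506798 / 23215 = 64.91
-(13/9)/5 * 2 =-26/45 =-0.58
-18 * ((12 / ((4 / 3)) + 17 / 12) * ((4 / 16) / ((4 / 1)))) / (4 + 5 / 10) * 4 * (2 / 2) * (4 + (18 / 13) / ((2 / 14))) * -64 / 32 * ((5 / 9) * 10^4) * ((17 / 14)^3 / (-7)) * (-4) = 1366428125000 / 842751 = 1621390.10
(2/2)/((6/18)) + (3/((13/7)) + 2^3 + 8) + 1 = 281/13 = 21.62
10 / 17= 0.59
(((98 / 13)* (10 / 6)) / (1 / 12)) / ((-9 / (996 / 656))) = -40670 / 1599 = -25.43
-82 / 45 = -1.82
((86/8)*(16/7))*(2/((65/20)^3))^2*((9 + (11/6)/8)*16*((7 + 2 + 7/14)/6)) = 5929877504/304088967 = 19.50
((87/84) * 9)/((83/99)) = 25839/2324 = 11.12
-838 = -838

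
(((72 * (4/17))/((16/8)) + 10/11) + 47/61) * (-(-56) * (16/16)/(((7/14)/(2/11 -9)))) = -1257866512/125477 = -10024.68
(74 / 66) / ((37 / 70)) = 70 / 33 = 2.12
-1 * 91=-91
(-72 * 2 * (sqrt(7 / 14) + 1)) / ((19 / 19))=-144- 72 * sqrt(2)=-245.82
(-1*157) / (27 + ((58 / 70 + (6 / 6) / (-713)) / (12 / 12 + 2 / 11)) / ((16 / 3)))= -407465240 / 70414233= -5.79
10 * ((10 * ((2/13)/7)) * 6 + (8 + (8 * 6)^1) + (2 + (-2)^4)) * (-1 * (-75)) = 5140500/91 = 56489.01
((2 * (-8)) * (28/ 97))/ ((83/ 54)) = -24192/ 8051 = -3.00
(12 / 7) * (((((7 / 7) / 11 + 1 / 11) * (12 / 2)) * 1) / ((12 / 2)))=24 / 77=0.31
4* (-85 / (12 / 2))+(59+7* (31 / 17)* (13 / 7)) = 1328 / 51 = 26.04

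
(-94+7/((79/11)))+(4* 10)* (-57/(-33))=-23.93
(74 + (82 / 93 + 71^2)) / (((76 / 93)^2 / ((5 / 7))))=221236305 / 40432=5471.81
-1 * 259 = -259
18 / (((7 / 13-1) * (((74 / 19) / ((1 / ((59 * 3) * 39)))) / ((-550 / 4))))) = 5225 / 26196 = 0.20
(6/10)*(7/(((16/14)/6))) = 22.05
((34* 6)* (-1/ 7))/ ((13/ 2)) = -408/ 91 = -4.48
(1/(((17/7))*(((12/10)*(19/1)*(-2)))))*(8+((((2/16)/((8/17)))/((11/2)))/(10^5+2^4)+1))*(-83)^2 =-10913922533725/19493861376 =-559.86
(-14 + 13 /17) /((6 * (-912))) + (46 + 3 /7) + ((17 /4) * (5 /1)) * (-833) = -1277361465 /72352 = -17654.82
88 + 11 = 99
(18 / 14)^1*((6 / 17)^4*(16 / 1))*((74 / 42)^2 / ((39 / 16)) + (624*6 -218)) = 419320475136 / 372420139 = 1125.93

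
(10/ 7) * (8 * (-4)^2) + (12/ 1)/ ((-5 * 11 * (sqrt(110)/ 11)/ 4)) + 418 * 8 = 24688/ 7 - 24 * sqrt(110)/ 275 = 3525.94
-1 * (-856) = 856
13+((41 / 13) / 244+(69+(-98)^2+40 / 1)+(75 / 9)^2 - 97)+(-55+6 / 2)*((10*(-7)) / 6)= 10305.12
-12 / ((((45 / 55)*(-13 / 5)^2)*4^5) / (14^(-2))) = -275 / 25439232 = -0.00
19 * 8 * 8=1216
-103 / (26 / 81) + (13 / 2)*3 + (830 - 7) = 6781 / 13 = 521.62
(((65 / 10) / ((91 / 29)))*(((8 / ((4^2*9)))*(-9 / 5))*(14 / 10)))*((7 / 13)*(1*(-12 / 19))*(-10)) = -0.99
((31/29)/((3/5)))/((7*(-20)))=-31/2436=-0.01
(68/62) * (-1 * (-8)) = 272/31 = 8.77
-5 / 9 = -0.56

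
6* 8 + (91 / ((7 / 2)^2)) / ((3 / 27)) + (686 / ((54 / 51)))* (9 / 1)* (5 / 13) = 214537 / 91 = 2357.55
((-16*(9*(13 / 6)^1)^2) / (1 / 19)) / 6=-19266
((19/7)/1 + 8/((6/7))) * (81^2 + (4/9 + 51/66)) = 4269191/54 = 79059.09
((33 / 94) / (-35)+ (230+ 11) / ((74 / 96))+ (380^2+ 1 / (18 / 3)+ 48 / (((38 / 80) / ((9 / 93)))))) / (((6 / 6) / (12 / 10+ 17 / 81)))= 204040.98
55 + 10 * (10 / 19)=1145 / 19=60.26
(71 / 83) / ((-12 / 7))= -497 / 996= -0.50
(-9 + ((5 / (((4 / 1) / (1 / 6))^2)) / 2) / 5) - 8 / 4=-12671 / 1152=-11.00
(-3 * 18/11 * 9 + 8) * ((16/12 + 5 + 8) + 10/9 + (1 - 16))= -16.08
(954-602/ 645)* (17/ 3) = 243032/ 45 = 5400.71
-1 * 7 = -7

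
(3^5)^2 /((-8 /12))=-177147 /2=-88573.50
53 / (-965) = -53 / 965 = -0.05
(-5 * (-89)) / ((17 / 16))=7120 / 17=418.82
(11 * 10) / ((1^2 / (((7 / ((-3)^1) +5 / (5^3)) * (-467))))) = 1767128 / 15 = 117808.53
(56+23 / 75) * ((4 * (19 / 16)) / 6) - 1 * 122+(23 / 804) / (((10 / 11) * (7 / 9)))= -16331773 / 211050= -77.38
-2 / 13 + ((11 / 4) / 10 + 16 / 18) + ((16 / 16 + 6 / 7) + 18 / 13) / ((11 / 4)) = 788779 / 360360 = 2.19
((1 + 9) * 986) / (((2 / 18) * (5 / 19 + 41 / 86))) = 48333720 / 403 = 119934.79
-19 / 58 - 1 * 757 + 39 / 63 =-921671 / 1218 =-756.71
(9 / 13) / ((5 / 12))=108 / 65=1.66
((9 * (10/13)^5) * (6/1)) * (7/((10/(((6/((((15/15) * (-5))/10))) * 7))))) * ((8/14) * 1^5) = -181440000/371293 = -488.67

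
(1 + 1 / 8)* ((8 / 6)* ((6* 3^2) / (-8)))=-81 / 8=-10.12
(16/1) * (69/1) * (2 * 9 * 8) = 158976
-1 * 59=-59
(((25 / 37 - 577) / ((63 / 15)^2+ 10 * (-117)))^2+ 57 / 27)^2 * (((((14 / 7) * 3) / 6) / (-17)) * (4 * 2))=-710891835512069906727368 / 270946492384726360521297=-2.62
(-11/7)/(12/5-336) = 55/11676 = 0.00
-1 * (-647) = 647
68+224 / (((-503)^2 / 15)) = 17207972 / 253009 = 68.01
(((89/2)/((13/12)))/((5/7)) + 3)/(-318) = -1311/6890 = -0.19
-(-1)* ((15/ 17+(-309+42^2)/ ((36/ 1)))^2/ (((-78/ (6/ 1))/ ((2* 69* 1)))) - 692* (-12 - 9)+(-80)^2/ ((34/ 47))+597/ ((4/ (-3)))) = 435115879/ 90168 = 4825.61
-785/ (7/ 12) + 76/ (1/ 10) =-4100/ 7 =-585.71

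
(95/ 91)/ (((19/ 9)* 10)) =9/ 182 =0.05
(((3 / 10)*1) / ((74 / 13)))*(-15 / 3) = -39 / 148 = -0.26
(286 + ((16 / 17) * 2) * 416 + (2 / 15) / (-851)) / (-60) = -57997769 / 3255075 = -17.82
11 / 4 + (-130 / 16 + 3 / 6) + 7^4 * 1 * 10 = 24005.12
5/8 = 0.62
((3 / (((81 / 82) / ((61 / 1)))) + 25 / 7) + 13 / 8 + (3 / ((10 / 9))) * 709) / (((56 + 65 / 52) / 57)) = 302327107 / 144270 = 2095.56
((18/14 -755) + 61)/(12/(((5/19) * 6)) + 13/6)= -145470/2051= -70.93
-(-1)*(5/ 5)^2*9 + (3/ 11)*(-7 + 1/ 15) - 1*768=-41849/ 55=-760.89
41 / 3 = 13.67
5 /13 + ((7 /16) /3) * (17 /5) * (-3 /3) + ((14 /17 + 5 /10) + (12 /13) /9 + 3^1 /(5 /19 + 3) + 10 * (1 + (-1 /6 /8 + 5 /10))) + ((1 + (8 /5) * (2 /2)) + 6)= 8427025 /328848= 25.63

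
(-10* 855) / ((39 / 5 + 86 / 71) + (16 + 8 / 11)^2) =-367265250 / 12405959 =-29.60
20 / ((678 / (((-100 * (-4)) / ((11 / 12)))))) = 16000 / 1243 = 12.87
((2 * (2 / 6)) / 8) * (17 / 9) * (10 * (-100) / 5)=-850 / 27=-31.48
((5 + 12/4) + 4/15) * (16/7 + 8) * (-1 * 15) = -8928/7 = -1275.43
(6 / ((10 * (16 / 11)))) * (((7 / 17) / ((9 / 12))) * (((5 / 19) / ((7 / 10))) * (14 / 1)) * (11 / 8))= 1.64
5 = 5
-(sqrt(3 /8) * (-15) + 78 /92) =-39 /46 + 15 * sqrt(6) /4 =8.34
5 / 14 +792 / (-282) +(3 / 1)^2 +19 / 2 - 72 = -18408 / 329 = -55.95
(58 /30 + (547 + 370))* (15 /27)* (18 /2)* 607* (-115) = -962192120 /3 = -320730706.67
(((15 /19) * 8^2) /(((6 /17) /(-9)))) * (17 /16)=-26010 /19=-1368.95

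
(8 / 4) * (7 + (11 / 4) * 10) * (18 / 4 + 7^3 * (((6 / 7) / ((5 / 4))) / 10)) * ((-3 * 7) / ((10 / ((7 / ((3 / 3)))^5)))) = -34119033543 / 500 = -68238067.09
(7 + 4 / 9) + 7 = 130 / 9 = 14.44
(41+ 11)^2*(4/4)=2704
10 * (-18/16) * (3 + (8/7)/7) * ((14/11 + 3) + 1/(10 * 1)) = -670995/4312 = -155.61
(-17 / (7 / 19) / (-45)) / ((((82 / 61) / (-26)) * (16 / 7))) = -8.68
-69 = -69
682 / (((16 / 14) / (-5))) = -2983.75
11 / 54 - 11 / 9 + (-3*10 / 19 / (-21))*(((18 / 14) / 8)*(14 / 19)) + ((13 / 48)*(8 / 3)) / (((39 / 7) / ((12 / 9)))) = -171277 / 204687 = -0.84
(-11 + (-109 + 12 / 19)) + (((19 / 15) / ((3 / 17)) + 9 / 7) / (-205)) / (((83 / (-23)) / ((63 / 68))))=-6559720879 / 54958450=-119.36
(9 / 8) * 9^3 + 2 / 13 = 820.28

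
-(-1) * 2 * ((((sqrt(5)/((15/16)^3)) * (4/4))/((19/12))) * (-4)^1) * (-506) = 66322432 * sqrt(5)/21375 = 6938.08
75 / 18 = 4.17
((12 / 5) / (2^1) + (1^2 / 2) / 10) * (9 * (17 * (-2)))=-765 / 2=-382.50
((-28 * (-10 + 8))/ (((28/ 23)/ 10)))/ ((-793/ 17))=-7820/ 793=-9.86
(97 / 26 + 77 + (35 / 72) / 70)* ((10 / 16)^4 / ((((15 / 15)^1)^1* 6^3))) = 94463125 / 1656225792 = 0.06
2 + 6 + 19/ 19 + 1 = 10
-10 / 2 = -5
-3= -3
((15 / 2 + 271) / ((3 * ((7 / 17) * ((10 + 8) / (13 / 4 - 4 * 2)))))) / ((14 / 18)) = -179911 / 2352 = -76.49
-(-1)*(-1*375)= -375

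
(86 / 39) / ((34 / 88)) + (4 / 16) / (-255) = 4451 / 780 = 5.71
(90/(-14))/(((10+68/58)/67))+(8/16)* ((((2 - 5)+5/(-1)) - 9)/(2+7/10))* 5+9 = -34241/756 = -45.29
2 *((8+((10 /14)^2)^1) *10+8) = 9124 /49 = 186.20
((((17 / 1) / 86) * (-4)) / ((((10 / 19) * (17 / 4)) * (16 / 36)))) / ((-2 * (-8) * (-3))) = 57 / 3440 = 0.02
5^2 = 25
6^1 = 6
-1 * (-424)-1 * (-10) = 434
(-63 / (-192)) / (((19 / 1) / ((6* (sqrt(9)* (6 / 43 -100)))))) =-21357 / 688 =-31.04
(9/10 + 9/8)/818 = 81/32720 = 0.00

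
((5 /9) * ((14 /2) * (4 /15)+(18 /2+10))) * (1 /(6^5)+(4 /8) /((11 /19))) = 23125379 /2309472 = 10.01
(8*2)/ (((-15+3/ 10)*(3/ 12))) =-640/ 147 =-4.35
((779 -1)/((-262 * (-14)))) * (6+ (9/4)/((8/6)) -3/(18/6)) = 41623/29344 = 1.42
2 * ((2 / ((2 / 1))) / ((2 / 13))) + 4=17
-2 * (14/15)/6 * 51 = -15.87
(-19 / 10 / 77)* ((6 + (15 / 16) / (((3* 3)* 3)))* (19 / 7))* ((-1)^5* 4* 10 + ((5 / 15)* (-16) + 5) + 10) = 370747 / 30240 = 12.26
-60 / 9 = -20 / 3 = -6.67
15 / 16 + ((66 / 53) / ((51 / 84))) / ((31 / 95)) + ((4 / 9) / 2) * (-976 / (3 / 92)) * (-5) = 401364010295 / 12066192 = 33263.52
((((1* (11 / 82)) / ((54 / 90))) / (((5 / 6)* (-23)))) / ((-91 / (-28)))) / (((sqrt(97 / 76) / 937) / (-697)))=1401752* sqrt(1843) / 29003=2074.87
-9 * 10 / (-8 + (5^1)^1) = 30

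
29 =29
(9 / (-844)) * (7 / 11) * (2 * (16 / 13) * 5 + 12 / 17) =-45297 / 512941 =-0.09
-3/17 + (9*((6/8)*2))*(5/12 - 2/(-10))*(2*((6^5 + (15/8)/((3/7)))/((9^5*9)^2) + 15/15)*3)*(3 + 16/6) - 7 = 23547594650727383/85356482136480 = 275.87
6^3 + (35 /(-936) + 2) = 204013 /936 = 217.96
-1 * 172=-172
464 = 464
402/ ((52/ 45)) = 9045/ 26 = 347.88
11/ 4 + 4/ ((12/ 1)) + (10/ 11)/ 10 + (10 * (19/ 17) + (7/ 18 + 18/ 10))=556723/ 33660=16.54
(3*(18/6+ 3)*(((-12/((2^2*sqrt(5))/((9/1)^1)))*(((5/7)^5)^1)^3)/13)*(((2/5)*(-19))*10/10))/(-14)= -11271972656250*sqrt(5)/432028097404813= -0.06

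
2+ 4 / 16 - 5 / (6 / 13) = -103 / 12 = -8.58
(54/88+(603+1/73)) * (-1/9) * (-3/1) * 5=9694255/9636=1006.05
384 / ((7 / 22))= 8448 / 7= 1206.86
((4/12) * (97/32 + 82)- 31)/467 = -85/14944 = -0.01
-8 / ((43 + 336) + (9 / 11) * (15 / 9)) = -11 / 523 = -0.02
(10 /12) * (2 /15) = 1 /9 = 0.11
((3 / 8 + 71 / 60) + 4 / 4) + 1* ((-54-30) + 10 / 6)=-3191 / 40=-79.78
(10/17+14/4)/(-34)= -139/1156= -0.12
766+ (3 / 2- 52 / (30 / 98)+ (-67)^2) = 152599 / 30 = 5086.63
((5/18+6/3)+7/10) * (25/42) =335/189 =1.77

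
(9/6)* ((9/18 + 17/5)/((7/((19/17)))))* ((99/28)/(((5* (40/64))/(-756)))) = -11884158/14875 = -798.93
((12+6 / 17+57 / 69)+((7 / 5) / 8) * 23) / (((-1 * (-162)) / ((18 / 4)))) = 269071 / 563040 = 0.48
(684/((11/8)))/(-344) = -684/473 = -1.45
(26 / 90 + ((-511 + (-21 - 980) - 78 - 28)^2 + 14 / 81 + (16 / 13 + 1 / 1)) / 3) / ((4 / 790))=544443789581 / 3159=172346878.63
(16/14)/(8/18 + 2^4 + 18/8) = 288/4711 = 0.06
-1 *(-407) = 407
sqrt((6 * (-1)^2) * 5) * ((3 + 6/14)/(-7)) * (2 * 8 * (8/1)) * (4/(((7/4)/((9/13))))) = -442368 * sqrt(30)/4459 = -543.38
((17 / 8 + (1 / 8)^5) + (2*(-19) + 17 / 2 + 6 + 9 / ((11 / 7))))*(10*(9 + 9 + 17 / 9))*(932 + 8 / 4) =-2357398251665 / 811008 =-2906750.92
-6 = -6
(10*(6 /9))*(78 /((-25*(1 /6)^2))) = -3744 /5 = -748.80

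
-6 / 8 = -3 / 4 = -0.75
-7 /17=-0.41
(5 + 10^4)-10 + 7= 10002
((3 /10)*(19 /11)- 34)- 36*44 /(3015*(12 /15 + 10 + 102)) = -34798141 /1039170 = -33.49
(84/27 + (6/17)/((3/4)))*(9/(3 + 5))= 137/34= 4.03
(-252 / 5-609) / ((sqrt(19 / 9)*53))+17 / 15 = 17 / 15-9891*sqrt(19) / 5035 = -7.43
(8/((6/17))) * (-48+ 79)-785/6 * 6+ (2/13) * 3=-3193/39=-81.87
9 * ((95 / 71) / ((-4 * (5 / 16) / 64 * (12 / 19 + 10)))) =-57.99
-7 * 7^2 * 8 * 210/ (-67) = 576240/ 67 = 8600.60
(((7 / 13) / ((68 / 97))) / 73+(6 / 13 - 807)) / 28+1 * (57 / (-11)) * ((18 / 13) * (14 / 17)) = -689955535 / 19875856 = -34.71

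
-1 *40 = -40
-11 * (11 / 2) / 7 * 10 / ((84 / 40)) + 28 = -1934 / 147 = -13.16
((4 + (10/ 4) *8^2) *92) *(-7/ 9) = -105616/ 9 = -11735.11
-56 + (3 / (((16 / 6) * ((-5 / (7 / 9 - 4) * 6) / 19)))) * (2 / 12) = -80089 / 1440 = -55.62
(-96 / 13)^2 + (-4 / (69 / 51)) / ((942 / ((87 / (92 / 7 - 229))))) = 50285699174 / 922101349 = 54.53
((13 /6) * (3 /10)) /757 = 13 /15140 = 0.00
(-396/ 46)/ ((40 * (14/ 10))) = -99/ 644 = -0.15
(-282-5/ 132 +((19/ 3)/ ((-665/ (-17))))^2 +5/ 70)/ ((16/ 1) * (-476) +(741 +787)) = 136769209/ 2953288800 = 0.05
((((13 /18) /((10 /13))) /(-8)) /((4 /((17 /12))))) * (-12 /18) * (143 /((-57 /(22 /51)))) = -265837 /8864640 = -0.03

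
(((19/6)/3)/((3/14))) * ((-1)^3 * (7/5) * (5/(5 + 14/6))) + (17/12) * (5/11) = -1607/396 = -4.06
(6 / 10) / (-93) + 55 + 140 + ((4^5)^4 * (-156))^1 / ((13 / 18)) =-237494511599421.01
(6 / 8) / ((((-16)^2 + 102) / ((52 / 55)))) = 39 / 19690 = 0.00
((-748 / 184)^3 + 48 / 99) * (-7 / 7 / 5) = 214236323 / 16060440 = 13.34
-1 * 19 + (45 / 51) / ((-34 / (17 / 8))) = -5183 / 272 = -19.06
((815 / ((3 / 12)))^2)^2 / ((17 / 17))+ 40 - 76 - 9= 112945881759955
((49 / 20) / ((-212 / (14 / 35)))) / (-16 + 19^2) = -49 / 3657000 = -0.00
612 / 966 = 102 / 161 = 0.63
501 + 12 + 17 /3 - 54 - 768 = -910 /3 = -303.33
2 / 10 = 1 / 5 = 0.20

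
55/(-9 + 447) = 55/438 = 0.13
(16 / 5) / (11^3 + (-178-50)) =16 / 5515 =0.00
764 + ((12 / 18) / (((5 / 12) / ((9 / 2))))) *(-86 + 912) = 33556 / 5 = 6711.20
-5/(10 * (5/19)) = -19/10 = -1.90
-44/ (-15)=44/ 15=2.93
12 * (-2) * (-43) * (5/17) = 5160/17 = 303.53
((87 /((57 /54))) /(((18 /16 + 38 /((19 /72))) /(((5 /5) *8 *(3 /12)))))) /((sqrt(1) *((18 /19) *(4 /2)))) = 232 /387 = 0.60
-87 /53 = -1.64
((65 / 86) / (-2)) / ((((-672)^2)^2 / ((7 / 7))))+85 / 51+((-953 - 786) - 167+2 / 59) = -3940876175680737019 / 2069462450700288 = -1904.30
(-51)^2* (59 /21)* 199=10179447 /7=1454206.71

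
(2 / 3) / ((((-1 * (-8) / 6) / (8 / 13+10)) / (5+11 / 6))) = 943 / 26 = 36.27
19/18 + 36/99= 281/198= 1.42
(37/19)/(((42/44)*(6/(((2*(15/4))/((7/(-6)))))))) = -2035/931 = -2.19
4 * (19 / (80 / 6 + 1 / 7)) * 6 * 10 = 95760 / 283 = 338.37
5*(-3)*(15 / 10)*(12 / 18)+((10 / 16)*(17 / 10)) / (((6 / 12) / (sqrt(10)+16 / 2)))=2+17*sqrt(10) / 8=8.72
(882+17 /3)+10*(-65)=713 /3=237.67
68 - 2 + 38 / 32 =1075 / 16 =67.19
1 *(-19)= -19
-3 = -3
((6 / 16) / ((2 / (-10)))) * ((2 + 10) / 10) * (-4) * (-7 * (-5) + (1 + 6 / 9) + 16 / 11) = 3774 / 11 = 343.09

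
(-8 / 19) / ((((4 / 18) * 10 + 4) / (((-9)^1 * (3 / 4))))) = 243 / 532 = 0.46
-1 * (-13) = 13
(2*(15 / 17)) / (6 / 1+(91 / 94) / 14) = 5640 / 19397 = 0.29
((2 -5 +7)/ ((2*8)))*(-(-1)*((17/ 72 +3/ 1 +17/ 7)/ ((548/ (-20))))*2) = -14275/ 138096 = -0.10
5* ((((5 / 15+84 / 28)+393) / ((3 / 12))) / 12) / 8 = 5945 / 72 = 82.57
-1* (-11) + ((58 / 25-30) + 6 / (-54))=-3778 / 225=-16.79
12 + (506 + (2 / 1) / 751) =389020 / 751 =518.00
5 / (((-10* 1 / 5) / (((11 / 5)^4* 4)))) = -29282 / 125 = -234.26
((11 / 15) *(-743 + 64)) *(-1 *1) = 497.93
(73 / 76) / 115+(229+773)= 8757553 / 8740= 1002.01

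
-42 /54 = -7 /9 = -0.78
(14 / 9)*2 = 28 / 9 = 3.11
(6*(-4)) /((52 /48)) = -288 /13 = -22.15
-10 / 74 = -5 / 37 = -0.14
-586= -586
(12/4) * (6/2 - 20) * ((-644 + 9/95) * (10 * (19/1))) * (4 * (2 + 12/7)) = 648901968/7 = 92700281.14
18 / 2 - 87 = -78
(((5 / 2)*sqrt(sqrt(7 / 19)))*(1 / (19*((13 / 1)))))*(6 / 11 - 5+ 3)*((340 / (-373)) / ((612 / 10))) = 2000*19^(3 / 4)*7^(1 / 4) / 173298411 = 0.00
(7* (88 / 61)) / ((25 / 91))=56056 / 1525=36.76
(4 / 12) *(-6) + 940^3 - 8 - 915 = 830583075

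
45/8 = 5.62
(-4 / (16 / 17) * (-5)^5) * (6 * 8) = 637500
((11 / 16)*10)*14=385 / 4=96.25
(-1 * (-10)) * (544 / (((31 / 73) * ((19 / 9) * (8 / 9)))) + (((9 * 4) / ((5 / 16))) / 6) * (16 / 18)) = 12364088 / 1767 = 6997.22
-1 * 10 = -10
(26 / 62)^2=169 / 961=0.18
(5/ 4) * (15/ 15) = 5/ 4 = 1.25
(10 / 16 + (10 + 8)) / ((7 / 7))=149 / 8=18.62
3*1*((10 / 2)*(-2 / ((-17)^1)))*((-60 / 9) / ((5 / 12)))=-28.24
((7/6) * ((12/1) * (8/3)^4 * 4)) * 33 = 2523136/27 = 93449.48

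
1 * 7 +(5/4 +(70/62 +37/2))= 27.88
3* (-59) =-177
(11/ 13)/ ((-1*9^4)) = -11/ 85293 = -0.00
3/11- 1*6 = -63/11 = -5.73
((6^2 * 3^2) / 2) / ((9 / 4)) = 72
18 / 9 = 2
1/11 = 0.09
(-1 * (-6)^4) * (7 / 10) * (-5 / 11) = 4536 / 11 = 412.36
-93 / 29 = -3.21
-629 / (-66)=629 / 66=9.53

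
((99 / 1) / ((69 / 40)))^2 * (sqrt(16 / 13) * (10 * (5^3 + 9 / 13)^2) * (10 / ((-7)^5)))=-1860852533760000 * sqrt(13) / 19533313891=-343484.94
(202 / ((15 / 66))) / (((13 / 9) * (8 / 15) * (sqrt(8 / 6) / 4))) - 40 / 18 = -20 / 9 +29997 * sqrt(3) / 13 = 3994.42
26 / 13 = 2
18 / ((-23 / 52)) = -40.70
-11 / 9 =-1.22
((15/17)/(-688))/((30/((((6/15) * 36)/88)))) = -9/1286560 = -0.00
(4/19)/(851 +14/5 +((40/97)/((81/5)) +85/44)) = 6914160/28105002863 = 0.00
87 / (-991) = -87 / 991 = -0.09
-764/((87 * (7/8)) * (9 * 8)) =-764/5481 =-0.14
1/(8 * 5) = 1/40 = 0.02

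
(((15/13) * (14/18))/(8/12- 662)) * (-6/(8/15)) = 1575/103168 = 0.02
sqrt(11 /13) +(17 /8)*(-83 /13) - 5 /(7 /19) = -19757 /728 +sqrt(143) /13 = -26.22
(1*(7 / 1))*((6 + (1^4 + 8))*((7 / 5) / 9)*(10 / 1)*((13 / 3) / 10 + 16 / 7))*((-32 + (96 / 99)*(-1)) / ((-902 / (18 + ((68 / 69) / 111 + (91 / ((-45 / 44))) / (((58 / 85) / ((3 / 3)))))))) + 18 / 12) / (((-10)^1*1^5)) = 22972985053207 / 198340680780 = 115.83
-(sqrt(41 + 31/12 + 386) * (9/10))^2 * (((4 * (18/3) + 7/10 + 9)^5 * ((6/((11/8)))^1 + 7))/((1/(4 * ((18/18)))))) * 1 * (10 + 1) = -120996256472266509/16000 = -7562266029516.66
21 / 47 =0.45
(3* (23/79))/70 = 69/5530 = 0.01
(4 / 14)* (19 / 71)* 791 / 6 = 2147 / 213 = 10.08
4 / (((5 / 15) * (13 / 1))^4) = 324 / 28561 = 0.01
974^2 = 948676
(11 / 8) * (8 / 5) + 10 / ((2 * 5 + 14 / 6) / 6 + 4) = 2099 / 545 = 3.85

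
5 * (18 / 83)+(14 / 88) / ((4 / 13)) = 23393 / 14608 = 1.60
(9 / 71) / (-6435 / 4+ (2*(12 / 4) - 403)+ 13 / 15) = -540 / 8540803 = -0.00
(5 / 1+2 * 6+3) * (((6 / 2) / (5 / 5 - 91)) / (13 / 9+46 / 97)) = -0.35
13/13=1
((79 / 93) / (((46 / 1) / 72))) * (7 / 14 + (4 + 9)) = 12798 / 713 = 17.95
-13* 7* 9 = -819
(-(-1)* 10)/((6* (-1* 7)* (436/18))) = -15/1526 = -0.01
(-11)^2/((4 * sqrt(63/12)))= 121 * sqrt(21)/42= 13.20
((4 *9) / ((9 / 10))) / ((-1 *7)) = -40 / 7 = -5.71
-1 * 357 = -357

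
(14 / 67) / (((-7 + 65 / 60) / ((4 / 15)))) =-0.01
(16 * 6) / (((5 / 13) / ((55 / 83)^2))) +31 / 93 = 109.93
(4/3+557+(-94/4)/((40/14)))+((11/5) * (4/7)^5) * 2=550.38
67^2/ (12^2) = 4489/ 144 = 31.17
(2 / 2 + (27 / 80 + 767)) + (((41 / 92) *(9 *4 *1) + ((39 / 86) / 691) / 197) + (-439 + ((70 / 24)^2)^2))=5831107679883311 / 13958397239040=417.75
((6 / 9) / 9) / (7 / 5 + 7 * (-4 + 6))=10 / 2079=0.00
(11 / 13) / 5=11 / 65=0.17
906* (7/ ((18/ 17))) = 17969/ 3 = 5989.67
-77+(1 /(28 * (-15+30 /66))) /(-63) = -77.00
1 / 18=0.06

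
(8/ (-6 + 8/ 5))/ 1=-20/ 11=-1.82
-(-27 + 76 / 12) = 62 / 3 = 20.67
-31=-31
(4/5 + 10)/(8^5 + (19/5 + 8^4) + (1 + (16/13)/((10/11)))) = 351/1198280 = 0.00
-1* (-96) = 96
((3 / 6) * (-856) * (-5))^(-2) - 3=-13738799 / 4579600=-3.00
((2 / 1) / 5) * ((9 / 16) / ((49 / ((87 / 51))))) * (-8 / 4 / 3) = -87 / 16660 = -0.01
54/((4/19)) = 513/2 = 256.50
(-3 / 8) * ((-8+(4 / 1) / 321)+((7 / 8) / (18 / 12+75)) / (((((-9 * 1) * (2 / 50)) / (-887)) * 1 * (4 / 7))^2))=-18046327787549 / 226312704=-79740.68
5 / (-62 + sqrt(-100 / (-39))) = -0.08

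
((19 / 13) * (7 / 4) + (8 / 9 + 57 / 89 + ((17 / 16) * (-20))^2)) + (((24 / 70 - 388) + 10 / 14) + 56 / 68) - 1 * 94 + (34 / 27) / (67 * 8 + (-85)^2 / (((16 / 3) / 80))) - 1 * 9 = -1084073545901809 / 32389617340080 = -33.47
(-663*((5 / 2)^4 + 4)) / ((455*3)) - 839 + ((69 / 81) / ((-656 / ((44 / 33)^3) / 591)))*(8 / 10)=-4805832091 / 5579280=-861.37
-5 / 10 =-1 / 2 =-0.50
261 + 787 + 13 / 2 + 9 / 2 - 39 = 1020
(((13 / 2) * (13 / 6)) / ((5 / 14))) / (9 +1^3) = 1183 / 300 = 3.94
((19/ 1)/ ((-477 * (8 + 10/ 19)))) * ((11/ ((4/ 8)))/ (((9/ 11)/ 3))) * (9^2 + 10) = -3974971/ 115911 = -34.29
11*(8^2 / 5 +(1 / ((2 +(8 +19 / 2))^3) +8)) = 67861376 / 296595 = 228.80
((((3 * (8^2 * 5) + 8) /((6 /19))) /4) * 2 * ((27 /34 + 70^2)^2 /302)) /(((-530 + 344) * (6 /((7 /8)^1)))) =-446815017876997 /4675307904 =-95569.11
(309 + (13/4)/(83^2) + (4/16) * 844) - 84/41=585179749/1129796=517.95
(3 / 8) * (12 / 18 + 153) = 461 / 8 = 57.62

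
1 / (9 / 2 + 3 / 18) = 3 / 14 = 0.21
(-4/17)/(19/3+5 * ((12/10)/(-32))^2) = -0.04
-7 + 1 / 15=-104 / 15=-6.93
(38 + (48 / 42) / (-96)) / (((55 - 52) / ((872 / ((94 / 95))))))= 33042805 / 2961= 11159.34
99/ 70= 1.41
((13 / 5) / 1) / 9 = 13 / 45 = 0.29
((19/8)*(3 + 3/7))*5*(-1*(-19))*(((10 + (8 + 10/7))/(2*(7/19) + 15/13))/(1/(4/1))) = 727602720/22883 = 31796.65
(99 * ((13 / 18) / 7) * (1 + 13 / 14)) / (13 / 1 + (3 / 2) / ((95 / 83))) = 366795 / 266462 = 1.38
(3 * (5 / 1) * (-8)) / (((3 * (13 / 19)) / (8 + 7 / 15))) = -19304 / 39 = -494.97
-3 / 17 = -0.18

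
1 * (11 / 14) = 11 / 14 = 0.79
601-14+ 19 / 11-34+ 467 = 11239 / 11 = 1021.73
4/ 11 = 0.36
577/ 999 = 0.58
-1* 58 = -58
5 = 5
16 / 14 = 8 / 7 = 1.14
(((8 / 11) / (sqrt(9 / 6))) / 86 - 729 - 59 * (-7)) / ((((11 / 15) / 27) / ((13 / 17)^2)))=-21628620 / 3179 + 91260 * sqrt(6) / 1503667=-6803.44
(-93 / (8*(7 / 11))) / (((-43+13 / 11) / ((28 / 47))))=11253 / 43240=0.26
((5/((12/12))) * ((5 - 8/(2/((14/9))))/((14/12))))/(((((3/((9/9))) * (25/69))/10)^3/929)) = -1989353168/525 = -3789244.13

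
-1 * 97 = -97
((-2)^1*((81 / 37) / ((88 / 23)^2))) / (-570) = 14283 / 27220160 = 0.00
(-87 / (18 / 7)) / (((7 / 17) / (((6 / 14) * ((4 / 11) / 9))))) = -986 / 693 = -1.42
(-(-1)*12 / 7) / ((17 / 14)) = 1.41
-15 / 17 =-0.88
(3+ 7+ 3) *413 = 5369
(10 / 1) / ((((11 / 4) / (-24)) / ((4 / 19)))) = -3840 / 209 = -18.37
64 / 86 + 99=4289 / 43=99.74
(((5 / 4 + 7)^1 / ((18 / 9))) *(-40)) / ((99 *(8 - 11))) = 5 / 9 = 0.56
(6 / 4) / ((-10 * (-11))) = 3 / 220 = 0.01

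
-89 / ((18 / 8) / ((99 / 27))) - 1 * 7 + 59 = -2512 / 27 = -93.04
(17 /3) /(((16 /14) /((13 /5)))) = 1547 /120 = 12.89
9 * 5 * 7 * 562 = 177030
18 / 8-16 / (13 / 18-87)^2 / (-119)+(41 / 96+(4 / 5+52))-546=-67575675573901 / 137762530080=-490.52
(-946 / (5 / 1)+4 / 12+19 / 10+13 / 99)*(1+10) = -184967 / 90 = -2055.19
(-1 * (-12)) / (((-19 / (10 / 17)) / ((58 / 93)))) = -2320 / 10013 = -0.23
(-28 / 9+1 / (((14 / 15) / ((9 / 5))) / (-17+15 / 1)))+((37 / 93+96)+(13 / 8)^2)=92.07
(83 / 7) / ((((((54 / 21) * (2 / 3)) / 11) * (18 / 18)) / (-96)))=-7304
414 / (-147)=-138 / 49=-2.82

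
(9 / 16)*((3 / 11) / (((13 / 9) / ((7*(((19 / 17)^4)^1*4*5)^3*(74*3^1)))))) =417898203183800924571000 / 83314979923855823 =5015883.14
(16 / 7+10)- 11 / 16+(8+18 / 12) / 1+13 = 3819 / 112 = 34.10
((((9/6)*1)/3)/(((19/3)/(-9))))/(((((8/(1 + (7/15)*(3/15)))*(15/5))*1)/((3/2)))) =-369/7600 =-0.05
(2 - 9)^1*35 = -245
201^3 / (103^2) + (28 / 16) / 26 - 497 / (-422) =178488316833 / 232803896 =766.69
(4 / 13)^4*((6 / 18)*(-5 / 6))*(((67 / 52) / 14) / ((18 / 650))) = -134000 / 16194087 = -0.01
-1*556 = -556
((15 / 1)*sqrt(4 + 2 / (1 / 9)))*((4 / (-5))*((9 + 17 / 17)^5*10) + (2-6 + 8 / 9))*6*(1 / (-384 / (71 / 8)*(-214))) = -639002485*sqrt(22) / 82176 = -36472.78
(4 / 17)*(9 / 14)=18 / 119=0.15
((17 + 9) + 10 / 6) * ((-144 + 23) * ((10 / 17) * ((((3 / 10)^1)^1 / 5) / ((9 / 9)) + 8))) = -4047329 / 255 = -15871.88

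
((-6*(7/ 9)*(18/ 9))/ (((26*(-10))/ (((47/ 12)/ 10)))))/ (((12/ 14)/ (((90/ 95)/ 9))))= 2303/ 1333800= 0.00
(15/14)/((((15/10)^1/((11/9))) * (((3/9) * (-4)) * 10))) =-11/168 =-0.07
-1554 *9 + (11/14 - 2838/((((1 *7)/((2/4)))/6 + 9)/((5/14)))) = -239269/17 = -14074.65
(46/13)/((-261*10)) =-23/16965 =-0.00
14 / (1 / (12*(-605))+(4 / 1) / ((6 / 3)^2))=14520 / 1037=14.00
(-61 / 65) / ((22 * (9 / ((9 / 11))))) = -61 / 15730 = -0.00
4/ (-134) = -0.03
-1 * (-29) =29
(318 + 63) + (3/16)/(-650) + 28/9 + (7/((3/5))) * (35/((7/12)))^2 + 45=3971364773/93600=42429.11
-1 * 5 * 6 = -30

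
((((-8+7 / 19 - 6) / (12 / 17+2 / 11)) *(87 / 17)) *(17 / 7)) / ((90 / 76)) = -200651 / 1245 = -161.17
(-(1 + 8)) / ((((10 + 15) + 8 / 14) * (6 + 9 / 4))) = -0.04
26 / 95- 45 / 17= -3833 / 1615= -2.37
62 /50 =31 /25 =1.24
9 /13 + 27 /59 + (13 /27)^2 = 772601 /559143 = 1.38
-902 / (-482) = 451 / 241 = 1.87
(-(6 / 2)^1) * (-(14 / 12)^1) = 3.50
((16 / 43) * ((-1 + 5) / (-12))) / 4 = -4 / 129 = -0.03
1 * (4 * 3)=12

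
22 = 22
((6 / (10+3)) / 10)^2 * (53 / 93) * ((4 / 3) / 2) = 0.00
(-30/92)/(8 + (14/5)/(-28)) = -75/1817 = -0.04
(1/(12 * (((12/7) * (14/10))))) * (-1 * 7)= -35/144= -0.24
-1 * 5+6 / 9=-13 / 3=-4.33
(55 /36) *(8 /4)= 55 /18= 3.06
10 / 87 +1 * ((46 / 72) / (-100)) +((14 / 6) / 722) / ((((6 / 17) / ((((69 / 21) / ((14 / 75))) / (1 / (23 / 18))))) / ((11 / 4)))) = 2136641267 / 3165825600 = 0.67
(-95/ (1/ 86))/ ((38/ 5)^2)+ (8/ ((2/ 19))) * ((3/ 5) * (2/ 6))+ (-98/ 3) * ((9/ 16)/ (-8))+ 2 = -121.95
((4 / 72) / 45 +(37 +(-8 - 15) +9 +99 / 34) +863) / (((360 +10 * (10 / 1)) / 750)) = 15300415 / 10557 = 1449.31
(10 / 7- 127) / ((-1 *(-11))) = -879 / 77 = -11.42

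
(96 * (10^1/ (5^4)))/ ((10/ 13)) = 1248/ 625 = 2.00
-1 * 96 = -96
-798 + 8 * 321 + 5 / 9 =15935 / 9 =1770.56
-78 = -78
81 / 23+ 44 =1093 / 23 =47.52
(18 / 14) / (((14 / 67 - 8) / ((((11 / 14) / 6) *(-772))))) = 142241 / 8526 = 16.68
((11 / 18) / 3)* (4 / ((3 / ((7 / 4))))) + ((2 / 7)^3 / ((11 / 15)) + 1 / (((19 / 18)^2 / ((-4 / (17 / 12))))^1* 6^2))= 1638181025 / 3751093962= 0.44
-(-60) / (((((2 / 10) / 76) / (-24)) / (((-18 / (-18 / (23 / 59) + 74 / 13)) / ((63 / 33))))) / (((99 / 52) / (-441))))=285535800 / 518959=550.21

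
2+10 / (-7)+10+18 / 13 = 1088 / 91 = 11.96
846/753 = 282/251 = 1.12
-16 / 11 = -1.45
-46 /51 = -0.90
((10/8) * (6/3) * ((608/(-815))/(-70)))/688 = 19/490630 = 0.00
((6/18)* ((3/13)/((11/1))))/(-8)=-1/1144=-0.00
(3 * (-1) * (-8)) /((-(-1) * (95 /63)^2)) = 95256 /9025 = 10.55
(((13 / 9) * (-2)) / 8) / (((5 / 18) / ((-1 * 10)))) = 13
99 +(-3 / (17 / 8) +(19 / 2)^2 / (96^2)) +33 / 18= 62312441 / 626688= 99.43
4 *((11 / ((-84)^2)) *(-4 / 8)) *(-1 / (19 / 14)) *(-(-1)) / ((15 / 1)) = 11 / 71820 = 0.00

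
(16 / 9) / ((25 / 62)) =992 / 225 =4.41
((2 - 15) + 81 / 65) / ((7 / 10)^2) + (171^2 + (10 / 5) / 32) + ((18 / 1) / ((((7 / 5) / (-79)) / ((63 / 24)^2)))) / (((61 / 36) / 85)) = -321875.60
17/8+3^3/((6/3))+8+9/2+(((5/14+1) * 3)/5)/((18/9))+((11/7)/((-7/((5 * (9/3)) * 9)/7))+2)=-50851/280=-181.61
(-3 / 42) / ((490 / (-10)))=1 / 686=0.00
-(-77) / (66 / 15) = 35 / 2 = 17.50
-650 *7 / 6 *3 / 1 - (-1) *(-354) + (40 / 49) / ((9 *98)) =-56810041 / 21609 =-2629.00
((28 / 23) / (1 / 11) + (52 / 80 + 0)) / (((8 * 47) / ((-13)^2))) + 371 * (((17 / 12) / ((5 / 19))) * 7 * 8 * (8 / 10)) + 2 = 232156297981 / 2594400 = 89483.62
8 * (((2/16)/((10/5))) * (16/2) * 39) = 156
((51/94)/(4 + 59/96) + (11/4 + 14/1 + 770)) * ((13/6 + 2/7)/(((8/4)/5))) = 4824.25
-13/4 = -3.25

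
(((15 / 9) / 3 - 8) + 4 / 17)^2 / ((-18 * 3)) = -1216609 / 1264086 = -0.96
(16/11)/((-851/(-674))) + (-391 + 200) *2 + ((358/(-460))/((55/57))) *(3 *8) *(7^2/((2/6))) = -3226.40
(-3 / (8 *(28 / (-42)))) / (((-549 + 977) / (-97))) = -873 / 6848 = -0.13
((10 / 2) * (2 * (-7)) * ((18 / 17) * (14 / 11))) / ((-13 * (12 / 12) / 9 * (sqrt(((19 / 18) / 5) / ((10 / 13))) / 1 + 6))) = 857304000 / 78163943 - 4762800 * sqrt(247) / 78163943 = 10.01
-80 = -80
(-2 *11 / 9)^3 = -10648 / 729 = -14.61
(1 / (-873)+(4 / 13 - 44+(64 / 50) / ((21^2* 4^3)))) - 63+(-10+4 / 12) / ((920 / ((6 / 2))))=-273009264233 / 2558064600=-106.72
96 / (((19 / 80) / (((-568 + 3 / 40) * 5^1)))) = -21808320 / 19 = -1147806.32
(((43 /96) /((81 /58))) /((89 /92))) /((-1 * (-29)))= 989 /86508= 0.01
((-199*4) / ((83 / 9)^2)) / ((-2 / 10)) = 322380 / 6889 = 46.80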